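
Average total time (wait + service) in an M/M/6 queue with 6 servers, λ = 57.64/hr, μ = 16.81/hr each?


a = 3.4289; ρ = 0.5715; P₀ = 0.031245
Lq = P₀·a^c·ρ/(c!(1−ρ)²) = 0.21952
Wq = Lq/λ = 0.21952/57.64 = 0.003808 hr
W = Wq + 1/μ = 0.003808 + 0.05949 = 0.06330 hr

Final: 0.06330 hr


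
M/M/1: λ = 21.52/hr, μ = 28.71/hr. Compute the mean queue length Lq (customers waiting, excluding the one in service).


ρ = 21.52/28.71 = 0.7496
Lq = ρ²/(1−ρ) = 0.5618/0.2504 = 2.2435

Final: 2.2435


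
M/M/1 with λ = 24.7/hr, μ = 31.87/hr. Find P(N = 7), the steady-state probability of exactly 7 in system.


ρ = 24.7/31.87 = 0.7750
P_n = (1−ρ)·ρ^n = (1 − 0.7750)·0.7750^7 = 0.2250·0.167959 = 0.037787

Final: 0.037787


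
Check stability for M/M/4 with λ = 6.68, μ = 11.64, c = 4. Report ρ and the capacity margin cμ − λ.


Total capacity cμ = 4·11.64 = 46.56/hr
ρ = λ/(cμ) = 6.68/46.56 = 0.1435
Stable ⇔ ρ < 1: YES
Spare capacity = cμ − λ = 46.56 − 6.68 = 39.88/hr

Final: ρ = 0.1435; stable; margin = 39.88/hr


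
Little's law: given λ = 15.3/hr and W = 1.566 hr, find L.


L = λW = 15.3·1.566 = 23.9598

Final: 23.9598


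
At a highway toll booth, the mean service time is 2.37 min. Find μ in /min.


μ = 1/(service time) in consistent units.
1 minute = 1 min, so μ = 1/2.37 = 0.4219 per minute

Final: 0.4219 /min


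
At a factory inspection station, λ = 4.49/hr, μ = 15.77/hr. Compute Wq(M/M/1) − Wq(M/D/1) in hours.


ρ = 4.49/15.77 = 0.2847
Wq(M/M/1) = ρ/(μ−λ) = 0.2847/11.28 = 0.02524 hr
Wq(M/D/1) = ρ/(2(μ−λ)) = 0.01262 hr
Savings = 0.02524 − 0.01262 = 0.01262 hr

Final: 0.01262 hr


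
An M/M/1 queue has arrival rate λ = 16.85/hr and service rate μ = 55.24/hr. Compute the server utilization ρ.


ρ = λ/μ = 16.85/55.24 = 0.3050

Final: 0.3050


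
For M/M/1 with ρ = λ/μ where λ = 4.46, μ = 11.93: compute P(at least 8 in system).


ρ = 4.46/11.93 = 0.3738
P(N ≥ n) = ρ^n = 0.3738^8 = 0.0003816

Final: 0.0003816


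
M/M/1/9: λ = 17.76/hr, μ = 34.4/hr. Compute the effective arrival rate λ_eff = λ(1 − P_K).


ρ = 0.5163; P_K = (1−ρ)ρ^9/(1−ρ^10) = 0.001262
λ_eff = λ(1 − P_K) = 17.76·(1 − 0.001262) = 17.76·0.998738 = 17.7376 /hr

Final: 17.7376 /hr


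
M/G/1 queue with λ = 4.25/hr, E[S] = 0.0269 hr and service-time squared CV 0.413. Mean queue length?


ρ = λ·E[S] = 4.25·0.0269 = 0.1143
Lq = ρ²(1+C_s²)/(2(1−ρ)) = 0.01307·(1+0.413)/(2·0.8857)
= 0.01307·1.4130/1.7713 = 0.01043

Final: 0.01043


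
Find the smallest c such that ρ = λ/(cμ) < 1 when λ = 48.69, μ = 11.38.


Stability requires cμ > λ ⇔ c > λ/μ.
λ/μ = 48.69/11.38 = 4.2786
Minimum integer c = ⌊4.2786⌋ + 1 = 5
Check: 5·11.38 = 56.90 > 48.69, while 4·11.38 = 45.52 ≤ 48.69

Final: 5 servers


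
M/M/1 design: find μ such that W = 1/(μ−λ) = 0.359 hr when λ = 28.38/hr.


W = 1/(μ−λ) ⇒ μ − λ = 1/W = 1/0.359 = 2.7855
μ = λ + 1/W = 28.38 + 2.7855 = 31.1655 per hr

Final: 31.1655 /hr


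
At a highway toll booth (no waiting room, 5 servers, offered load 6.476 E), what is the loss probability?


B(c,a) = (a^c/c!) / Σ_{k=0}^{c} a^k/k!
a^5/5! = 94.918956
Σ terms (k=0..5): 1.00000 + 6.47600 + 20.96929 + 45.26570 + 73.28517 + 94.91896 = 241.915121
B = 94.918956/241.915121 = 0.392365

Final: 0.392365


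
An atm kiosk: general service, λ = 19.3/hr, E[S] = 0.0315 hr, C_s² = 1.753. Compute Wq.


ρ = λ·E[S] = 19.3·0.0315 = 0.6079
E[S²] = E[S]²(1+C_s²) = 0.0315²·(1+1.753) = 0.002732
Wq = λ·E[S²]/(2(1−ρ)) = 19.3·0.002732/(2·0.3921) = 0.06724 hr

Final: 0.06724 hr


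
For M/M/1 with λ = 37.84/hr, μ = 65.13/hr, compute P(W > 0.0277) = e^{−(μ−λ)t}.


W ~ Exponential(μ−λ) for M/M/1.
μ − λ = 65.13 − 37.84 = 27.2900
P(W > t) = e^{−(μ−λ)t} = e^{−0.7559} = 0.469572

Final: 0.469572


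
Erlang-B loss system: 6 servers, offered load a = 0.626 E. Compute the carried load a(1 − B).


B(6,0.626) = 0.00004469 (Erlang-B)
Carried load = a(1 − B) = 0.626·(1 − 0.00004469) = 0.626·0.999955 = 0.6260 E

Final: 0.6260 Erlangs


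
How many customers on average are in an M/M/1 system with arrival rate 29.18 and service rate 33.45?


ρ = λ/μ = 29.18/33.45 = 0.8723
L = ρ/(1−ρ) = 0.8723/(1 − 0.8723) = 0.8723/0.1277 = 6.8337

Final: 6.8337


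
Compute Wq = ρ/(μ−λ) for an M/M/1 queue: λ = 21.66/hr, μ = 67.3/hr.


ρ = 21.66/67.3 = 0.3218
Wq = ρ/(μ−λ) = 0.3218/(67.3 − 21.66) = 0.3218/45.64 = 0.007052 hr

Final: 0.007052 hr


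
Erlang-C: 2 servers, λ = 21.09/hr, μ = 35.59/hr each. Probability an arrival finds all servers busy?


a = λ/μ = 0.5926; ρ = a/2 = 0.2963
P₀ = 0.542863 (from M/M/c formula)
C(c,a) = [a^c/(c!(1−ρ))]·P₀ = [0.35115/(2·0.7037)]·0.542863
= 0.24950·0.542863 = 0.135446

Final: 0.135446


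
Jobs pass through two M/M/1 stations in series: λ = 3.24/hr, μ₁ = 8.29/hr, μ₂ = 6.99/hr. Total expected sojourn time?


Each node sees arrival rate λ = 3.24/hr (tandem ⇒ throughput preserved).
W₁ = 1/(μ₁−λ) = 1/(8.29−3.24) = 0.19802 hr
W₂ = 1/(μ₂−λ) = 1/(6.99−3.24) = 0.26667 hr
W_total = W₁ + W₂ = 0.19802 + 0.26667 = 0.46469 hr

Final: 0.46469 hr


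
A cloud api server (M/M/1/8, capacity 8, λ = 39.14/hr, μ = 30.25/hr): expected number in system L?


ρ = 39.14/30.25 = 1.2939
L = ρ[1 − (K+1)ρ^K + Kρ^(K+1)] / [(1−ρ)(1−ρ^(K+1))]
Numerator: 1.2939·(1 − 9·7.855314 + 8·10.163867) = 15.026025
Denominator: (-0.2939)·(-9.163867) = 2.693117
L = 15.026025/2.693117 = 5.5794

Final: 5.5794


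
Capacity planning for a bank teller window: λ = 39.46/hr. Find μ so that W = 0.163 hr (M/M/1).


W = 1/(μ−λ) ⇒ μ − λ = 1/W = 1/0.163 = 6.1350
μ = λ + 1/W = 39.46 + 6.1350 = 45.5950 per hr

Final: 45.5950 /hr


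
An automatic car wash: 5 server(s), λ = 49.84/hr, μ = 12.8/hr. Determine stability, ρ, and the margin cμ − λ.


Total capacity cμ = 5·12.8 = 64.00/hr
ρ = λ/(cμ) = 49.84/64.00 = 0.7788
Stable ⇔ ρ < 1: YES
Spare capacity = cμ − λ = 64.00 − 49.84 = 14.16/hr

Final: ρ = 0.7788; stable; margin = 14.16/hr


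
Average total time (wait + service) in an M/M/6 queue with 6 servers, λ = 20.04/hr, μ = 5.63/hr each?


a = 3.5595; ρ = 0.5933; P₀ = 0.027169
Lq = P₀·a^c·ρ/(c!(1−ρ)²) = 0.27521
Wq = Lq/λ = 0.27521/20.04 = 0.01373 hr
W = Wq + 1/μ = 0.01373 + 0.17762 = 0.19135 hr

Final: 0.19135 hr


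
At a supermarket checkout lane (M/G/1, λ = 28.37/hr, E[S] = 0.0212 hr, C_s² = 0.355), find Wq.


ρ = λ·E[S] = 28.37·0.0212 = 0.6014
E[S²] = E[S]²(1+C_s²) = 0.0212²·(1+0.355) = 0.0006090
Wq = λ·E[S²]/(2(1−ρ)) = 28.37·0.0006090/(2·0.3986) = 0.02167 hr

Final: 0.02167 hr


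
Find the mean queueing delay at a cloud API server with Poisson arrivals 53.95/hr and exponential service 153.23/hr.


ρ = 53.95/153.23 = 0.3521
Wq = ρ/(μ−λ) = 0.3521/(153.23 − 53.95) = 0.3521/99.28 = 0.003546 hr

Final: 0.003546 hr


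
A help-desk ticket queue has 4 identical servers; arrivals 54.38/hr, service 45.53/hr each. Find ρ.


ρ = λ/(cμ) = 54.38/(4·45.53) = 54.38/182.12 = 0.2986

Final: 0.2986


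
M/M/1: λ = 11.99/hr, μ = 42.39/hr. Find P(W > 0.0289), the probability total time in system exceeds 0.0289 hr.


W ~ Exponential(μ−λ) for M/M/1.
μ − λ = 42.39 − 11.99 = 30.4000
P(W > t) = e^{−(μ−λ)t} = e^{−0.8786} = 0.415381

Final: 0.415381


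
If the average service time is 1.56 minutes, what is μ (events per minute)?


μ = 1/(service time) in consistent units.
1 minute = 1 min, so μ = 1/1.56 = 0.6410 per minute

Final: 0.6410 /min


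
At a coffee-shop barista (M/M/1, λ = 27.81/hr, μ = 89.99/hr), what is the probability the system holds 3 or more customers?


ρ = 27.81/89.99 = 0.3090
P(N ≥ n) = ρ^n = 0.3090^3 = 0.029513

Final: 0.029513


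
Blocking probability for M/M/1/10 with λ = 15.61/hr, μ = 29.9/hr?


ρ = λ/μ = 15.61/29.9 = 0.5221
P_K = (1−ρ)ρ^K/(1−ρ^(K+1)) = (0.4779·0.001504)/(1 − 0.0007853)
= 0.0007189/0.999215 = 0.0007195

Final: 0.0007195


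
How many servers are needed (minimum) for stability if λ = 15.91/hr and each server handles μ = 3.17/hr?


Stability requires cμ > λ ⇔ c > λ/μ.
λ/μ = 15.91/3.17 = 5.0189
Minimum integer c = ⌊5.0189⌋ + 1 = 6
Check: 6·3.17 = 19.02 > 15.91, while 5·3.17 = 15.85 ≤ 15.91

Final: 6 servers


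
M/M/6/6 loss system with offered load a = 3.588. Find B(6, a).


B(c,a) = (a^c/c!) / Σ_{k=0}^{c} a^k/k!
a^6/6! = 2.963344
Σ terms (k=0..6): 1.00000 + 3.58800 + 6.43687 + 7.69850 + 6.90555 + 4.95543 + 2.96334 = 33.547694
B = 2.963344/33.547694 = 0.088332

Final: 0.088332


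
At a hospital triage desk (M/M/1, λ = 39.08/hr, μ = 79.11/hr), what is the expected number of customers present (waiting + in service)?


ρ = λ/μ = 39.08/79.11 = 0.4940
L = ρ/(1−ρ) = 0.4940/(1 − 0.4940) = 0.4940/0.5060 = 0.9763

Final: 0.9763


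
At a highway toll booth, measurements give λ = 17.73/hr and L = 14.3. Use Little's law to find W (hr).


W = L/λ = 14.3/17.73 = 0.8065 hr

Final: 0.8065 hr


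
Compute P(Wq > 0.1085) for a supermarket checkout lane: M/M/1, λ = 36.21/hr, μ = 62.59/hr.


ρ = 36.21/62.59 = 0.5785
P(Wq > t) = ρ·e^{−(μ−λ)t} = 0.5785·e^{−2.8622}
= 0.5785·0.057141 = 0.033058

Final: 0.033058


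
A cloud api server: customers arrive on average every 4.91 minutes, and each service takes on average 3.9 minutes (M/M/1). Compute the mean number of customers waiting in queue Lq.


λ = 60/4.91 = 12.2200 /hr
μ = 60/3.9 = 15.3846 /hr
ρ = λ/μ = 12.2200/15.3846 = 0.7943
Lq = ρ²/(1−ρ) = 0.6309/0.2057 = 3.0671

Final: 3.0671


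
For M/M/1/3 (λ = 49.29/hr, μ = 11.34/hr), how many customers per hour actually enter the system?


ρ = 4.3466; P_K = (1−ρ)ρ^3/(1−ρ^4) = 0.772096
λ_eff = λ(1 − P_K) = 49.29·(1 − 0.772096) = 49.29·0.227904 = 11.2334 /hr

Final: 11.2334 /hr


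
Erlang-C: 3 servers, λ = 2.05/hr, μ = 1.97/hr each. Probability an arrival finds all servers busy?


a = λ/μ = 1.0406; ρ = a/3 = 0.3469
P₀ = 0.348482 (from M/M/c formula)
C(c,a) = [a^c/(c!(1−ρ))]·P₀ = [1.12684/(6·0.6531)]·0.348482
= 0.28755·0.348482 = 0.100206

Final: 0.100206


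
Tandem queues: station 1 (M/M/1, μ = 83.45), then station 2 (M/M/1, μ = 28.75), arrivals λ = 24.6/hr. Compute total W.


Each node sees arrival rate λ = 24.6/hr (tandem ⇒ throughput preserved).
W₁ = 1/(μ₁−λ) = 1/(83.45−24.6) = 0.01699 hr
W₂ = 1/(μ₂−λ) = 1/(28.75−24.6) = 0.24096 hr
W_total = W₁ + W₂ = 0.01699 + 0.24096 = 0.25796 hr

Final: 0.25796 hr


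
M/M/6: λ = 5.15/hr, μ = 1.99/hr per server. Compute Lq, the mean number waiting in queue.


a = λ/μ = 2.5879; ρ = a/6 = 0.4313
P₀ = 0.074652
Lq = P₀·a^c·ρ / (c!·(1−ρ)²) = 0.074652·300.41728·0.4313/(720·0.32339)
= 0.04154

Final: 0.04154


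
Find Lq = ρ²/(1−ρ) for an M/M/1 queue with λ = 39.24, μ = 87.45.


ρ = 39.24/87.45 = 0.4487
Lq = ρ²/(1−ρ) = 0.2013/0.5513 = 0.3652

Final: 0.3652


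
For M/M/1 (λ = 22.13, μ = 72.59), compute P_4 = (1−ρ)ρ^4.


ρ = 22.13/72.59 = 0.3049
P_n = (1−ρ)·ρ^n = (1 − 0.3049)·0.3049^4 = 0.6951·0.008638 = 0.006005

Final: 0.006005


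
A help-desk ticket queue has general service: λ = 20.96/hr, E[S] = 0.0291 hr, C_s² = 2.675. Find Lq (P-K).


ρ = λ·E[S] = 20.96·0.0291 = 0.6099
Lq = ρ²(1+C_s²)/(2(1−ρ)) = 0.3720·(1+2.675)/(2·0.3901)
= 0.3720·3.6750/0.7801 = 1.75251

Final: 1.75251


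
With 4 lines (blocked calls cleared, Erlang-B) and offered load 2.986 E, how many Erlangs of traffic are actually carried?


B(4,2.986) = 0.204549 (Erlang-B)
Carried load = a(1 − B) = 2.986·(1 − 0.204549) = 2.986·0.795451 = 2.3752 E

Final: 2.3752 Erlangs


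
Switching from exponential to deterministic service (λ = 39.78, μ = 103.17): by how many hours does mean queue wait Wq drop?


ρ = 39.78/103.17 = 0.3856
Wq(M/M/1) = ρ/(μ−λ) = 0.3856/63.39 = 0.006083 hr
Wq(M/D/1) = ρ/(2(μ−λ)) = 0.003041 hr
Savings = 0.006083 − 0.003041 = 0.003041 hr

Final: 0.003041 hr


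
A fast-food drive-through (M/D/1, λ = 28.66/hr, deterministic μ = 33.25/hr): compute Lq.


ρ = 28.66/33.25 = 0.8620
M/D/1: Lq = ρ²/(2(1−ρ)) = 0.7430/(2·0.1380) = 2.69103

Final: 2.69103


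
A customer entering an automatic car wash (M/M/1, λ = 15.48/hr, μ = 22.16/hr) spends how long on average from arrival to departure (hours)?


W = 1/(μ−λ) = 1/(22.16 − 15.48) = 1/6.68 = 0.1497 hr

Final: 0.1497 hr


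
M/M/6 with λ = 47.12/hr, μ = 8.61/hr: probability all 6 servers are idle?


a = λ/μ = 47.12/8.61 = 5.4727; ρ = a/c = 0.9121
Σ_{k=0}^{5} a^k/k! (terms k=0..5) = 1.00000 + 5.47271 + 14.97526 + 27.31839 + 37.37638 + 40.90999 = 127.05273
Tail: a^6/(6!(1−ρ)) = 26866.60449/(720·0.08788) = 424.59887
P₀ = 1/(127.05273 + 424.59887) = 1/551.65160 = 0.001813

Final: 0.001813


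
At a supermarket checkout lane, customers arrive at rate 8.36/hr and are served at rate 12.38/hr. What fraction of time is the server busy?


ρ = λ/μ = 8.36/12.38 = 0.6753

Final: 0.6753


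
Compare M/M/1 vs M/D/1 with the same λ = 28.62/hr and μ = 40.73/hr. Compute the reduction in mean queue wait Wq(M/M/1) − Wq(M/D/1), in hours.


ρ = 28.62/40.73 = 0.7027
Wq(M/M/1) = ρ/(μ−λ) = 0.7027/12.11 = 0.05802 hr
Wq(M/D/1) = ρ/(2(μ−λ)) = 0.02901 hr
Savings = 0.05802 − 0.02901 = 0.02901 hr

Final: 0.02901 hr


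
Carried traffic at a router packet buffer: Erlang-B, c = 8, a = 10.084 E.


B(8,10.084) = 0.342232 (Erlang-B)
Carried load = a(1 − B) = 10.084·(1 − 0.342232) = 10.084·0.657768 = 6.6329 E

Final: 6.6329 Erlangs


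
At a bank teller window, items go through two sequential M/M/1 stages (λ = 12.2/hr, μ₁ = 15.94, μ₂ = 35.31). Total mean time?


Each node sees arrival rate λ = 12.2/hr (tandem ⇒ throughput preserved).
W₁ = 1/(μ₁−λ) = 1/(15.94−12.2) = 0.26738 hr
W₂ = 1/(μ₂−λ) = 1/(35.31−12.2) = 0.04327 hr
W_total = W₁ + W₂ = 0.26738 + 0.04327 = 0.31065 hr

Final: 0.31065 hr


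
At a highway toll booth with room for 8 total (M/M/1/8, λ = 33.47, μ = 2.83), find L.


ρ = 33.47/2.83 = 11.8269
L = ρ[1 − (K+1)ρ^K + Kρ^(K+1)] / [(1−ρ)(1−ρ^(K+1))]
Numerator: 11.8269·(1 − 9·382784386.289863 + 8·4527135480.255021) = 387589984291.328247
Denominator: (-10.8269)·(-4527135479.255021) = 49014639959.142693
L = 387589984291.328247/49014639959.142693 = 7.9076

Final: 7.9076


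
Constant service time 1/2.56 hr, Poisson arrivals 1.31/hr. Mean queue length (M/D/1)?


ρ = 1.31/2.56 = 0.5117
M/D/1: Lq = ρ²/(2(1−ρ)) = 0.2619/(2·0.4883) = 0.26814

Final: 0.26814


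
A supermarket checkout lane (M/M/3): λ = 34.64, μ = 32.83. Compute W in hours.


a = 1.0551; ρ = 0.3517; P₀ = 0.343197
Lq = P₀·a^c·ρ/(c!(1−ρ)²) = 0.05623
Wq = Lq/λ = 0.05623/34.64 = 0.001623 hr
W = Wq + 1/μ = 0.001623 + 0.03046 = 0.03208 hr

Final: 0.03208 hr


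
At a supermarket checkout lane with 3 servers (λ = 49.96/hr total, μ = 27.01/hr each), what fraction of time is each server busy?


ρ = λ/(cμ) = 49.96/(3·27.01) = 49.96/81.03 = 0.6166

Final: 0.6166


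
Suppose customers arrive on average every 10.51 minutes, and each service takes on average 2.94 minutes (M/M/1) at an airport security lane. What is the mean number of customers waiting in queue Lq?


λ = 60/10.51 = 5.7088 /hr
μ = 60/2.94 = 20.4082 /hr
ρ = λ/μ = 5.7088/20.4082 = 0.2797
Lq = ρ²/(1−ρ) = 0.07825/0.7203 = 0.1086

Final: 0.1086


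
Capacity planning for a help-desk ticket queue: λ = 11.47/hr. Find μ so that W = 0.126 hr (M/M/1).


W = 1/(μ−λ) ⇒ μ − λ = 1/W = 1/0.126 = 7.9365
μ = λ + 1/W = 11.47 + 7.9365 = 19.4065 per hr

Final: 19.4065 /hr


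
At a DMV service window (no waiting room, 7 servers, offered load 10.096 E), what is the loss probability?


B(c,a) = (a^c/c!) / Σ_{k=0}^{c} a^k/k!
a^7/7! = 2121.362351
Σ terms (k=0..7): 1.00000 + 10.09600 + 50.96461 + 171.51289 + 432.89854 + 874.10874 + 1470.83364 + 2121.36235 = 5132.776782
B = 2121.362351/5132.776782 = 0.413297

Final: 0.413297


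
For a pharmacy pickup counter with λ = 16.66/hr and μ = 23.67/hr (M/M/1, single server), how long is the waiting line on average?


ρ = 16.66/23.67 = 0.7038
Lq = ρ²/(1−ρ) = 0.4954/0.2962 = 1.6728

Final: 1.6728


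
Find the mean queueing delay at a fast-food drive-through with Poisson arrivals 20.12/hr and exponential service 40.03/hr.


ρ = 20.12/40.03 = 0.5026
Wq = ρ/(μ−λ) = 0.5026/(40.03 − 20.12) = 0.5026/19.91 = 0.02524 hr

Final: 0.02524 hr


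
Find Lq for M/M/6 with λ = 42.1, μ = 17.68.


a = λ/μ = 2.3812; ρ = a/6 = 0.3969
P₀ = 0.092046
Lq = P₀·a^c·ρ / (c!·(1−ρ)²) = 0.092046·182.30518·0.3969/(720·0.36377)
= 0.02543

Final: 0.02543


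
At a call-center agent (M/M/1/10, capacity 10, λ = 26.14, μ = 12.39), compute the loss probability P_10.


ρ = λ/μ = 26.14/12.39 = 2.1098
P_K = (1−ρ)ρ^K/(1−ρ^(K+1)) = (-1.1098·1747.200594)/(1 − 3686.184304)
= -1938.983710/-3685.184304 = 0.526157

Final: 0.526157


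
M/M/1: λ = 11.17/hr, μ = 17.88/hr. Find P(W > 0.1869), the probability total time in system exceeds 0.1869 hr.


W ~ Exponential(μ−λ) for M/M/1.
μ − λ = 17.88 − 11.17 = 6.7100
P(W > t) = e^{−(μ−λ)t} = e^{−1.2541} = 0.285333

Final: 0.285333


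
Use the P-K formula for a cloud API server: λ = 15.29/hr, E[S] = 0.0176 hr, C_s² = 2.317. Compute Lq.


ρ = λ·E[S] = 15.29·0.0176 = 0.2691
Lq = ρ²(1+C_s²)/(2(1−ρ)) = 0.07242·(1+2.317)/(2·0.7309)
= 0.07242·3.3170/1.4618 = 0.16432

Final: 0.16432


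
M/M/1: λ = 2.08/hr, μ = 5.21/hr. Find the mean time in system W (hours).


W = 1/(μ−λ) = 1/(5.21 − 2.08) = 1/3.13 = 0.3195 hr

Final: 0.3195 hr


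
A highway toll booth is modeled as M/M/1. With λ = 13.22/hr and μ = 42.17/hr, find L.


ρ = λ/μ = 13.22/42.17 = 0.3135
L = ρ/(1−ρ) = 0.3135/(1 − 0.3135) = 0.3135/0.6865 = 0.4566

Final: 0.4566


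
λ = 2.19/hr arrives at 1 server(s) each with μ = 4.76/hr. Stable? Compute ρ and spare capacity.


Total capacity cμ = 1·4.76 = 4.76/hr
ρ = λ/(cμ) = 2.19/4.76 = 0.4601
Stable ⇔ ρ < 1: YES
Spare capacity = cμ − λ = 4.76 − 2.19 = 2.57/hr

Final: ρ = 0.4601; stable; margin = 2.57/hr


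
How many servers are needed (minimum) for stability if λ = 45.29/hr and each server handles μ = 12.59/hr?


Stability requires cμ > λ ⇔ c > λ/μ.
λ/μ = 45.29/12.59 = 3.5973
Minimum integer c = ⌊3.5973⌋ + 1 = 4
Check: 4·12.59 = 50.36 > 45.29, while 3·12.59 = 37.77 ≤ 45.29

Final: 4 servers


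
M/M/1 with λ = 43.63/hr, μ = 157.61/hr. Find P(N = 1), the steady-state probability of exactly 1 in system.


ρ = 43.63/157.61 = 0.2768
P_n = (1−ρ)·ρ^n = (1 − 0.2768)·0.2768^1 = 0.7232·0.276823 = 0.200192

Final: 0.200192


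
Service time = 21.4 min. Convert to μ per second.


μ = 1/(service time) in consistent units.
1 second = 0.0166667 min, so μ = 0.0166667/21.4 = 0.0007788 per second

Final: 0.0007788 /sec


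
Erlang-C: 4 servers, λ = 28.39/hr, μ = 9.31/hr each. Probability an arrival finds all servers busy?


a = λ/μ = 3.0494; ρ = a/4 = 0.7624
P₀ = 0.034983 (from M/M/c formula)
C(c,a) = [a^c/(c!(1−ρ))]·P₀ = [86.46948/(24·0.2376)]·0.034983
= 15.16066·0.034983 = 0.530361

Final: 0.530361


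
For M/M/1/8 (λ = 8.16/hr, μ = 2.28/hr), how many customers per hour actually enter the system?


ρ = 3.5789; P_K = (1−ρ)ρ^8/(1−ρ^9) = 0.720596
λ_eff = λ(1 − P_K) = 8.16·(1 − 0.720596) = 8.16·0.279404 = 2.2799 /hr

Final: 2.2799 /hr


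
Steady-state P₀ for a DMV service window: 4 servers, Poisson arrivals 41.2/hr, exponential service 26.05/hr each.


a = λ/μ = 41.2/26.05 = 1.5816; ρ = a/c = 0.3954
Σ_{k=0}^{3} a^k/k! (terms k=0..3) = 1.00000 + 1.58157 + 1.25069 + 0.65935 = 4.49161
Tail: a^4/(4!(1−ρ)) = 6.25688/(24·0.6046) = 0.43120
P₀ = 1/(4.49161 + 0.43120) = 1/4.92281 = 0.203136

Final: 0.203136


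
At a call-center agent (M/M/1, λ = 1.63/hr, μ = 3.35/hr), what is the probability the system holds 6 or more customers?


ρ = 1.63/3.35 = 0.4866
P(N ≥ n) = ρ^n = 0.4866^6 = 0.013270

Final: 0.013270


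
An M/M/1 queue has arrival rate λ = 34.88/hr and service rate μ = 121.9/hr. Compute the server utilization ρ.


ρ = λ/μ = 34.88/121.9 = 0.2861

Final: 0.2861


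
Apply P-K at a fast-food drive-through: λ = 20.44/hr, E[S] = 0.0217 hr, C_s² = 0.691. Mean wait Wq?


ρ = λ·E[S] = 20.44·0.0217 = 0.4435
E[S²] = E[S]²(1+C_s²) = 0.0217²·(1+0.691) = 0.0007963
Wq = λ·E[S²]/(2(1−ρ)) = 20.44·0.0007963/(2·0.5565) = 0.01462 hr

Final: 0.01462 hr


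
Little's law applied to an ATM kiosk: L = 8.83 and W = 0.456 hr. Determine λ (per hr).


λ = L/W = 8.83/0.456 = 19.3640 /hr

Final: 19.3640 /hr


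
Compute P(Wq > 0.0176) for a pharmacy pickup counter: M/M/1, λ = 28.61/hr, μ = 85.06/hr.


ρ = 28.61/85.06 = 0.3364
P(Wq > t) = ρ·e^{−(μ−λ)t} = 0.3364·e^{−0.9935}
= 0.3364·0.370271 = 0.124541

Final: 0.124541


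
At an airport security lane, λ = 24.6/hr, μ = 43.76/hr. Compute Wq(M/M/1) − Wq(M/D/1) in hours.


ρ = 24.6/43.76 = 0.5622
Wq(M/M/1) = ρ/(μ−λ) = 0.5622/19.16 = 0.02934 hr
Wq(M/D/1) = ρ/(2(μ−λ)) = 0.01467 hr
Savings = 0.02934 − 0.01467 = 0.01467 hr

Final: 0.01467 hr


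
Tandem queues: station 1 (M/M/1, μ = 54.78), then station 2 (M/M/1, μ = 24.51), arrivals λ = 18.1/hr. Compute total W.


Each node sees arrival rate λ = 18.1/hr (tandem ⇒ throughput preserved).
W₁ = 1/(μ₁−λ) = 1/(54.78−18.1) = 0.02726 hr
W₂ = 1/(μ₂−λ) = 1/(24.51−18.1) = 0.15601 hr
W_total = W₁ + W₂ = 0.02726 + 0.15601 = 0.18327 hr

Final: 0.18327 hr


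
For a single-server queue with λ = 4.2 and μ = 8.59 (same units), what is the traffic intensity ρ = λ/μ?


ρ = λ/μ = 4.2/8.59 = 0.4889

Final: 0.4889


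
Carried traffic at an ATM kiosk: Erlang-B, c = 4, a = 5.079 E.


B(4,5.079) = 0.404533 (Erlang-B)
Carried load = a(1 − B) = 5.079·(1 − 0.404533) = 5.079·0.595467 = 3.0244 E

Final: 3.0244 Erlangs


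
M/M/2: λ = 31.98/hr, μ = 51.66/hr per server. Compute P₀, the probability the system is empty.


a = λ/μ = 31.98/51.66 = 0.6190; ρ = a/c = 0.3095
Σ_{k=0}^{1} a^k/k! (terms k=0..1) = 1.00000 + 0.61905 = 1.61905
Tail: a^2/(2!(1−ρ)) = 0.38322/(2·0.6905) = 0.27750
P₀ = 1/(1.61905 + 0.27750) = 1/1.89655 = 0.527273

Final: 0.527273


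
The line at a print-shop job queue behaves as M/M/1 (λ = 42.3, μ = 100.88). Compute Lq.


ρ = 42.3/100.88 = 0.4193
Lq = ρ²/(1−ρ) = 0.1758/0.5807 = 0.3028

Final: 0.3028


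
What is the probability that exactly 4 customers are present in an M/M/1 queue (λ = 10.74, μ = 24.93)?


ρ = 10.74/24.93 = 0.4308
P_n = (1−ρ)·ρ^n = (1 − 0.4308)·0.4308^4 = 0.5692·0.034445 = 0.019606

Final: 0.019606


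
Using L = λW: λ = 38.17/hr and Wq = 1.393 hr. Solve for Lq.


Lq = λWq = 38.17·1.393 = 53.1708

Final: 53.1708


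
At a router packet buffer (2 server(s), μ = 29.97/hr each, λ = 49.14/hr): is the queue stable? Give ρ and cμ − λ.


Total capacity cμ = 2·29.97 = 59.94/hr
ρ = λ/(cμ) = 49.14/59.94 = 0.8198
Stable ⇔ ρ < 1: YES
Spare capacity = cμ − λ = 59.94 − 49.14 = 10.80/hr

Final: ρ = 0.8198; stable; margin = 10.80/hr


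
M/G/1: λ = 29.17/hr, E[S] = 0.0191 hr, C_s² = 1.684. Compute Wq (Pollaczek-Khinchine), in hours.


ρ = λ·E[S] = 29.17·0.0191 = 0.5571
E[S²] = E[S]²(1+C_s²) = 0.0191²·(1+1.684) = 0.0009792
Wq = λ·E[S²]/(2(1−ρ)) = 29.17·0.0009792/(2·0.4429) = 0.03225 hr

Final: 0.03225 hr


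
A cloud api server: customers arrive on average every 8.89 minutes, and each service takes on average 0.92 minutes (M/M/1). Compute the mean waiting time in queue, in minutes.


λ = 60/8.89 = 6.7492 /hr
μ = 60/0.92 = 65.2174 /hr
ρ = λ/μ = 6.7492/65.2174 = 0.1035
Wq = ρ/(μ−λ) = 0.1035/(65.2174−6.7492) = 0.001770 hr
In minutes: 0.001770·60 = 0.1062 min

Final: 0.1062 min


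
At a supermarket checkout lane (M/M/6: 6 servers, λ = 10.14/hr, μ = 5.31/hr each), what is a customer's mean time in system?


a = 1.9096; ρ = 0.3183; P₀ = 0.147974
Lq = P₀·a^c·ρ/(c!(1−ρ)²) = 0.006825
Wq = Lq/λ = 0.006825/10.14 = 0.0006730 hr
W = Wq + 1/μ = 0.0006730 + 0.18832 = 0.18900 hr

Final: 0.18900 hr


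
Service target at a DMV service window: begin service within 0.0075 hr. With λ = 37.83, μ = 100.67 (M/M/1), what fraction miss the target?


ρ = 37.83/100.67 = 0.3758
P(Wq > t) = ρ·e^{−(μ−λ)t} = 0.3758·e^{−0.4713}
= 0.3758·0.624190 = 0.234560

Final: 0.234560


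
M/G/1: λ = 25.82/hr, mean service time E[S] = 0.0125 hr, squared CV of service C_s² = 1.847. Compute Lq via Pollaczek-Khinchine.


ρ = λ·E[S] = 25.82·0.0125 = 0.3228
Lq = ρ²(1+C_s²)/(2(1−ρ)) = 0.1042·(1+1.847)/(2·0.6772)
= 0.1042·2.8470/1.3545 = 0.21895

Final: 0.21895


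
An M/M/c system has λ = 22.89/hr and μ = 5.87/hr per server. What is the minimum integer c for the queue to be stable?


Stability requires cμ > λ ⇔ c > λ/μ.
λ/μ = 22.89/5.87 = 3.8995
Minimum integer c = ⌊3.8995⌋ + 1 = 4
Check: 4·5.87 = 23.48 > 22.89, while 3·5.87 = 17.61 ≤ 22.89

Final: 4 servers


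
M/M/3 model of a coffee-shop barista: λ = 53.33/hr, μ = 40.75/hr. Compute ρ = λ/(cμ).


ρ = λ/(cμ) = 53.33/(3·40.75) = 53.33/122.25 = 0.4362

Final: 0.4362


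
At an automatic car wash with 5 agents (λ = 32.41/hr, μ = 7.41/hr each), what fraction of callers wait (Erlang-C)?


a = λ/μ = 4.3738; ρ = a/5 = 0.8748
P₀ = 0.006638 (from M/M/c formula)
C(c,a) = [a^c/(c!(1−ρ))]·P₀ = [1600.67851/(120·0.1252)]·0.006638
= 106.51067·0.006638 = 0.707037

Final: 0.707037


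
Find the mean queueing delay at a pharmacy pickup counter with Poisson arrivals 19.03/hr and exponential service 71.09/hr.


ρ = 19.03/71.09 = 0.2677
Wq = ρ/(μ−λ) = 0.2677/(71.09 − 19.03) = 0.2677/52.06 = 0.005142 hr

Final: 0.005142 hr


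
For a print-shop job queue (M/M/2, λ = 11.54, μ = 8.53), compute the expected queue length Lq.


a = λ/μ = 1.3529; ρ = a/2 = 0.6764
P₀ = 0.193007
Lq = P₀·a^c·ρ / (c!·(1−ρ)²) = 0.193007·1.83026·0.6764/(2·0.10469)
= 1.14120

Final: 1.14120


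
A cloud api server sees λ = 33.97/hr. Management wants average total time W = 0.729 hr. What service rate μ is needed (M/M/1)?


W = 1/(μ−λ) ⇒ μ − λ = 1/W = 1/0.729 = 1.3717
μ = λ + 1/W = 33.97 + 1.3717 = 35.3417 per hr

Final: 35.3417 /hr


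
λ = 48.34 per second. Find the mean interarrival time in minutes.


Mean interarrival time = 1/λ = 1/48.34 second = 0.02069 second
In minutes: 0.02069 × 0.0166667 = 0.0003448 min

Final: 0.0003448 min


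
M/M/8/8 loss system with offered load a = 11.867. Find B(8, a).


B(c,a) = (a^c/c!) / Σ_{k=0}^{c} a^k/k!
a^8/8! = 9754.544976
Σ terms (k=0..8): 1.00000 + 11.86700 + 70.41284 + 278.52974 + 826.32811 + 1961.20714 + 3878.94086 + 6575.91302 + 9754.54498 = 23358.743690
B = 9754.544976/23358.743690 = 0.417597

Final: 0.417597


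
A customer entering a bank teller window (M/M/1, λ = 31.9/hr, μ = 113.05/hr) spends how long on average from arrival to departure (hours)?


W = 1/(μ−λ) = 1/(113.05 − 31.9) = 1/81.15 = 0.01232 hr

Final: 0.01232 hr


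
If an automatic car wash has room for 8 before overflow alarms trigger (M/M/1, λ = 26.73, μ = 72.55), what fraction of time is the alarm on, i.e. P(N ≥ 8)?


ρ = 26.73/72.55 = 0.3684
P(N ≥ n) = ρ^n = 0.3684^8 = 0.0003395

Final: 0.0003395


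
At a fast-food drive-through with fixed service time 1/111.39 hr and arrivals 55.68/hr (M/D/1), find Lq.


ρ = 55.68/111.39 = 0.4999
M/D/1: Lq = ρ²/(2(1−ρ)) = 0.2499/(2·0.5001) = 0.24980

Final: 0.24980


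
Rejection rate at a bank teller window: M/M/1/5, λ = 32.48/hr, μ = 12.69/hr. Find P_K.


ρ = λ/μ = 32.48/12.69 = 2.5595
P_K = (1−ρ)ρ^K/(1−ρ^(K+1)) = (-1.5595·109.842901)/(1 − 281.142428)
= -171.299527/-280.142428 = 0.611473

Final: 0.611473


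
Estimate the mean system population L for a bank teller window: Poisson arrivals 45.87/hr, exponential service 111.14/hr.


ρ = λ/μ = 45.87/111.14 = 0.4127
L = ρ/(1−ρ) = 0.4127/(1 − 0.4127) = 0.4127/0.5873 = 0.7028

Final: 0.7028


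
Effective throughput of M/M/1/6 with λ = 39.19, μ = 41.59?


ρ = 0.9423; P_K = (1−ρ)ρ^6/(1−ρ^7) = 0.118685
λ_eff = λ(1 − P_K) = 39.19·(1 − 0.118685) = 39.19·0.881315 = 34.5387 /hr

Final: 34.5387 /hr


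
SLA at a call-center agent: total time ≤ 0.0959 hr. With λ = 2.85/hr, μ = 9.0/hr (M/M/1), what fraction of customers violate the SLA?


W ~ Exponential(μ−λ) for M/M/1.
μ − λ = 9.0 − 2.85 = 6.1500
P(W > t) = e^{−(μ−λ)t} = e^{−0.5898} = 0.554446

Final: 0.554446


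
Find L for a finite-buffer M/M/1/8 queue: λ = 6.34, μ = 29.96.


ρ = 6.34/29.96 = 0.2116
L = ρ[1 − (K+1)ρ^K + Kρ^(K+1)] / [(1−ρ)(1−ρ^(K+1))]
Numerator: 0.2116·(1 − 9·0.000004021 + 8·0.0000008510) = 0.211609
Denominator: (0.7884)·(0.999999) = 0.788384
L = 0.211609/0.788384 = 0.2684

Final: 0.2684


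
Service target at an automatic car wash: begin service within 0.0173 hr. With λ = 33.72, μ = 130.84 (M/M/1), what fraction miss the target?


ρ = 33.72/130.84 = 0.2577
P(Wq > t) = ρ·e^{−(μ−λ)t} = 0.2577·e^{−1.6802}
= 0.2577·0.186341 = 0.048024

Final: 0.048024


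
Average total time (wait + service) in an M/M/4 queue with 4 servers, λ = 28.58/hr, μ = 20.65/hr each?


a = 1.3840; ρ = 0.3460; P₀ = 0.248918
Lq = P₀·a^c·ρ/(c!(1−ρ)²) = 0.03079
Wq = Lq/λ = 0.03079/28.58 = 0.001077 hr
W = Wq + 1/μ = 0.001077 + 0.04843 = 0.04950 hr

Final: 0.04950 hr


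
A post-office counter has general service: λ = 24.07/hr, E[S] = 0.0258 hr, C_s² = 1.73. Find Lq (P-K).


ρ = λ·E[S] = 24.07·0.0258 = 0.6210
Lq = ρ²(1+C_s²)/(2(1−ρ)) = 0.3856·(1+1.73)/(2·0.3790)
= 0.3856·2.7300/0.7580 = 1.38897

Final: 1.38897


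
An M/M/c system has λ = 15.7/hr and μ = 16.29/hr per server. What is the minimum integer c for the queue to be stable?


Stability requires cμ > λ ⇔ c > λ/μ.
λ/μ = 15.7/16.29 = 0.9638
Minimum integer c = ⌊0.9638⌋ + 1 = 1
Check: 1·16.29 = 16.29 > 15.7, while 0·16.29 = 0.00 ≤ 15.7

Final: 1 servers


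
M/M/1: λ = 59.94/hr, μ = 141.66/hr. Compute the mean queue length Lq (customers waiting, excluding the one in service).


ρ = 59.94/141.66 = 0.4231
Lq = ρ²/(1−ρ) = 0.1790/0.5769 = 0.3104

Final: 0.3104


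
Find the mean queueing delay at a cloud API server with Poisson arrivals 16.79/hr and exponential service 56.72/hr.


ρ = 16.79/56.72 = 0.2960
Wq = ρ/(μ−λ) = 0.2960/(56.72 − 16.79) = 0.2960/39.93 = 0.007413 hr

Final: 0.007413 hr


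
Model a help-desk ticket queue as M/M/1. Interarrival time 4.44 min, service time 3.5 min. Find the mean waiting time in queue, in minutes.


λ = 60/4.44 = 13.5135 /hr
μ = 60/3.5 = 17.1429 /hr
ρ = λ/μ = 13.5135/17.1429 = 0.7883
Wq = ρ/(μ−λ) = 0.7883/(17.1429−13.5135) = 0.21720 hr
In minutes: 0.21720·60 = 13.032 min

Final: 13.032 min


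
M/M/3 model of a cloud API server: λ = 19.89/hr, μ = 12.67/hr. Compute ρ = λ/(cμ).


ρ = λ/(cμ) = 19.89/(3·12.67) = 19.89/38.01 = 0.5233

Final: 0.5233


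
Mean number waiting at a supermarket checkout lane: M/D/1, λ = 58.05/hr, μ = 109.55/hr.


ρ = 58.05/109.55 = 0.5299
M/D/1: Lq = ρ²/(2(1−ρ)) = 0.2808/(2·0.4701) = 0.29864

Final: 0.29864


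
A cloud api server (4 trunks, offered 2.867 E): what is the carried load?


B(4,2.867) = 0.191251 (Erlang-B)
Carried load = a(1 − B) = 2.867·(1 − 0.191251) = 2.867·0.808749 = 2.3187 E

Final: 2.3187 Erlangs


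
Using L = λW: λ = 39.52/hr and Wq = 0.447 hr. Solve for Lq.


Lq = λWq = 39.52·0.447 = 17.6654

Final: 17.6654


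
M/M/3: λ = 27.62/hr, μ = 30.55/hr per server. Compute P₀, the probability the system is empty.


a = λ/μ = 27.62/30.55 = 0.9041; ρ = a/c = 0.3014
Σ_{k=0}^{2} a^k/k! (terms k=0..2) = 1.00000 + 0.90409 + 0.40869 = 2.31278
Tail: a^3/(3!(1−ρ)) = 0.73899/(6·0.6986) = 0.17629
P₀ = 1/(2.31278 + 0.17629) = 1/2.48908 = 0.401756

Final: 0.401756


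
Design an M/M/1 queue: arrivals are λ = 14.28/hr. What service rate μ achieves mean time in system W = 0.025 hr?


W = 1/(μ−λ) ⇒ μ − λ = 1/W = 1/0.025 = 40.0000
μ = λ + 1/W = 14.28 + 40.0000 = 54.2800 per hr

Final: 54.2800 /hr


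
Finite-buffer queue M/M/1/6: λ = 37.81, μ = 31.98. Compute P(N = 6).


ρ = λ/μ = 37.81/31.98 = 1.1823
P_K = (1−ρ)ρ^K/(1−ρ^(K+1)) = (-0.1823·2.731299)/(1 − 3.229219)
= -0.497920/-2.229219 = 0.223361

Final: 0.223361


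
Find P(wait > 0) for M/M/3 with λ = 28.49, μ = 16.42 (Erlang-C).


a = λ/μ = 1.7351; ρ = a/3 = 0.5784
P₀ = 0.158603 (from M/M/c formula)
C(c,a) = [a^c/(c!(1−ρ))]·P₀ = [5.22346/(6·0.4216)]·0.158603
= 2.06474·0.158603 = 0.327473

Final: 0.327473


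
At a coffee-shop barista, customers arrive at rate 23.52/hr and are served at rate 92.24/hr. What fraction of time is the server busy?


ρ = λ/μ = 23.52/92.24 = 0.2550

Final: 0.2550


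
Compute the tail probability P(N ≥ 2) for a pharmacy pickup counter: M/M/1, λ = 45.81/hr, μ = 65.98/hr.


ρ = 45.81/65.98 = 0.6943
P(N ≥ n) = ρ^n = 0.6943^2 = 0.482054

Final: 0.482054


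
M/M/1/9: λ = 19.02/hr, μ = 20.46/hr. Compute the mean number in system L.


ρ = 19.02/20.46 = 0.9296
L = ρ[1 − (K+1)ρ^K + Kρ^(K+1)] / [(1−ρ)(1−ρ^(K+1))]
Numerator: 0.9296·(1 − 10·0.518494 + 9·0.482002) = 0.142302
Denominator: (0.07038)·(0.517998) = 0.036457
L = 0.142302/0.036457 = 3.9032

Final: 3.9032


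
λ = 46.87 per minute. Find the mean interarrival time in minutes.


Mean interarrival time = 1/λ = 1/46.87 minute = 0.02134 minute
In minutes: 0.02134 × 1 = 0.02134 min

Final: 0.02134 min


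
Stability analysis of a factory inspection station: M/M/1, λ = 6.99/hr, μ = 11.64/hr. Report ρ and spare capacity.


Total capacity cμ = 1·11.64 = 11.64/hr
ρ = λ/(cμ) = 6.99/11.64 = 0.6005
Stable ⇔ ρ < 1: YES
Spare capacity = cμ − λ = 11.64 − 6.99 = 4.65/hr

Final: ρ = 0.6005; stable; margin = 4.65/hr


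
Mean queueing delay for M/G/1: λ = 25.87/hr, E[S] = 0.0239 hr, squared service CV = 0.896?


ρ = λ·E[S] = 25.87·0.0239 = 0.6183
E[S²] = E[S]²(1+C_s²) = 0.0239²·(1+0.896) = 0.001083
Wq = λ·E[S²]/(2(1−ρ)) = 25.87·0.001083/(2·0.3817) = 0.03670 hr

Final: 0.03670 hr


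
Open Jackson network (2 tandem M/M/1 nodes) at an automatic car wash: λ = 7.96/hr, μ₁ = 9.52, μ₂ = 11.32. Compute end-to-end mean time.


Each node sees arrival rate λ = 7.96/hr (tandem ⇒ throughput preserved).
W₁ = 1/(μ₁−λ) = 1/(9.52−7.96) = 0.64103 hr
W₂ = 1/(μ₂−λ) = 1/(11.32−7.96) = 0.29762 hr
W_total = W₁ + W₂ = 0.64103 + 0.29762 = 0.93864 hr

Final: 0.93864 hr


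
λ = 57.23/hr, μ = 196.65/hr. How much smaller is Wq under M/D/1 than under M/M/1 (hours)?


ρ = 57.23/196.65 = 0.2910
Wq(M/M/1) = ρ/(μ−λ) = 0.2910/139.42 = 0.002087 hr
Wq(M/D/1) = ρ/(2(μ−λ)) = 0.001044 hr
Savings = 0.002087 − 0.001044 = 0.001044 hr

Final: 0.001044 hr


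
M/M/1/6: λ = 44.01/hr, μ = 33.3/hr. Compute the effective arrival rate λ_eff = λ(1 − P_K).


ρ = 1.3216; P_K = (1−ρ)ρ^6/(1−ρ^7) = 0.283625
λ_eff = λ(1 − P_K) = 44.01·(1 − 0.283625) = 44.01·0.716375 = 31.5277 /hr

Final: 31.5277 /hr


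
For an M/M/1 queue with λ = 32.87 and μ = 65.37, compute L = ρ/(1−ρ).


ρ = λ/μ = 32.87/65.37 = 0.5028
L = ρ/(1−ρ) = 0.5028/(1 − 0.5028) = 0.5028/0.4972 = 1.0114

Final: 1.0114


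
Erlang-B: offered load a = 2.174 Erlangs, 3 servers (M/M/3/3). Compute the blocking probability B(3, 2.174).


B(c,a) = (a^c/c!) / Σ_{k=0}^{c} a^k/k!
a^3/3! = 1.712487
Σ terms (k=0..3): 1.00000 + 2.17400 + 2.36314 + 1.71249 = 7.249625
B = 1.712487/7.249625 = 0.236217

Final: 0.236217


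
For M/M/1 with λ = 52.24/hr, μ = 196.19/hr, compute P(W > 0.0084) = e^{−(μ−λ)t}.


W ~ Exponential(μ−λ) for M/M/1.
μ − λ = 196.19 − 52.24 = 143.9500
P(W > t) = e^{−(μ−λ)t} = e^{−1.2092} = 0.298442

Final: 0.298442


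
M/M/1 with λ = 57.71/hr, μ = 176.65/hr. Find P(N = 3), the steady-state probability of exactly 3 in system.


ρ = 57.71/176.65 = 0.3267
P_n = (1−ρ)·ρ^n = (1 − 0.3267)·0.3267^3 = 0.6733·0.034867 = 0.023476

Final: 0.023476


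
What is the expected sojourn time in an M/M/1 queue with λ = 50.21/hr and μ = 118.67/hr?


W = 1/(μ−λ) = 1/(118.67 − 50.21) = 1/68.46 = 0.01461 hr

Final: 0.01461 hr


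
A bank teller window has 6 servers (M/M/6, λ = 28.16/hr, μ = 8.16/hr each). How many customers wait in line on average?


a = λ/μ = 3.4510; ρ = a/6 = 0.5752
P₀ = 0.030520
Lq = P₀·a^c·ρ / (c!·(1−ρ)²) = 0.030520·1689.09840·0.5752/(720·0.18049)
= 0.22816

Final: 0.22816


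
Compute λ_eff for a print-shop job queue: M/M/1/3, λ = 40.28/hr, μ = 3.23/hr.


ρ = 12.4706; P_K = (1−ρ)ρ^3/(1−ρ^4) = 0.919849
λ_eff = λ(1 − P_K) = 40.28·(1 − 0.919849) = 40.28·0.080151 = 3.2285 /hr

Final: 3.2285 /hr


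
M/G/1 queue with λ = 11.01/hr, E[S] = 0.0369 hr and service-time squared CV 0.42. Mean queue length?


ρ = λ·E[S] = 11.01·0.0369 = 0.4063
Lq = ρ²(1+C_s²)/(2(1−ρ)) = 0.1651·(1+0.42)/(2·0.5937)
= 0.1651·1.4200/1.1875 = 0.19738

Final: 0.19738


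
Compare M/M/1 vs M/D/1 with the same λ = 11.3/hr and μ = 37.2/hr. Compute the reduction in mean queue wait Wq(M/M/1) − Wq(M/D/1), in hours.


ρ = 11.3/37.2 = 0.3038
Wq(M/M/1) = ρ/(μ−λ) = 0.3038/25.90 = 0.01173 hr
Wq(M/D/1) = ρ/(2(μ−λ)) = 0.005864 hr
Savings = 0.01173 − 0.005864 = 0.005864 hr

Final: 0.005864 hr


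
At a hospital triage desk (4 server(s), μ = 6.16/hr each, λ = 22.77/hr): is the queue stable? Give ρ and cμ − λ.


Total capacity cμ = 4·6.16 = 24.64/hr
ρ = λ/(cμ) = 22.77/24.64 = 0.9241
Stable ⇔ ρ < 1: YES
Spare capacity = cμ − λ = 24.64 − 22.77 = 1.87/hr

Final: ρ = 0.9241; stable; margin = 1.87/hr


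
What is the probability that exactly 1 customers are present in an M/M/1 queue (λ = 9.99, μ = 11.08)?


ρ = 9.99/11.08 = 0.9016
P_n = (1−ρ)·ρ^n = (1 − 0.9016)·0.9016^1 = 0.09838·0.901625 = 0.088698

Final: 0.088698


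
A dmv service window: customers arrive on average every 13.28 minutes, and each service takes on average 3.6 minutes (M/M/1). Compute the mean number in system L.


λ = 60/13.28 = 4.5181 /hr
μ = 60/3.6 = 16.6667 /hr
ρ = λ/μ = 4.5181/16.6667 = 0.2711
L = ρ/(1−ρ) = 0.2711/0.7289 = 0.3719

Final: 0.3719


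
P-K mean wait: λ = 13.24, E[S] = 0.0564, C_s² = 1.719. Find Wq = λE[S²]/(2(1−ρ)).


ρ = λ·E[S] = 13.24·0.0564 = 0.7467
E[S²] = E[S]²(1+C_s²) = 0.0564²·(1+1.719) = 0.008649
Wq = λ·E[S²]/(2(1−ρ)) = 13.24·0.008649/(2·0.2533) = 0.22607 hr

Final: 0.22607 hr


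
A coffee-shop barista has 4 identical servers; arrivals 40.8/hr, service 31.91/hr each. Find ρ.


ρ = λ/(cμ) = 40.8/(4·31.91) = 40.8/127.64 = 0.3196

Final: 0.3196


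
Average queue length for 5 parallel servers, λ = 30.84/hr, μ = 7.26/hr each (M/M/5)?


a = λ/μ = 4.2479; ρ = a/5 = 0.8496
P₀ = 0.008529
Lq = P₀·a^c·ρ / (c!·(1−ρ)²) = 0.008529·1383.21199·0.8496/(120·0.02262)
= 3.69181

Final: 3.69181
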